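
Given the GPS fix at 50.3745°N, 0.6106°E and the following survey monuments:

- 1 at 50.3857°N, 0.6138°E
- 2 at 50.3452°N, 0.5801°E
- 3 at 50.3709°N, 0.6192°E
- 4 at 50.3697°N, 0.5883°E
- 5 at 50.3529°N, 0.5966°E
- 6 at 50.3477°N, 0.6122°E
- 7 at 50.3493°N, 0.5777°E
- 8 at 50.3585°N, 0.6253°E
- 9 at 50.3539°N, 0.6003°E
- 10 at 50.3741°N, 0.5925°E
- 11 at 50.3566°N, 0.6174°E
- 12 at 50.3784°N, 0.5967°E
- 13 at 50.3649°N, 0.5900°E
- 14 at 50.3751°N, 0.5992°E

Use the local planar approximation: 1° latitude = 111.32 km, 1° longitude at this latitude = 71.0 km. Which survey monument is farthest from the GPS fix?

2

Distances from 50.3745°N, 0.6106°E:
1: √((0.0112·111.32)² + (0.0032·71.0)²) = √(1.554470 + 0.051620) = 1.2673 km
2: √((-0.0293·111.32)² + (-0.0305·71.0)²) = √(10.638530 + 4.689390) = 3.9151 km
3: √((-0.0036·111.32)² + (0.0086·71.0)²) = √(0.160602 + 0.372832) = 0.7304 km
4: √((-0.0048·111.32)² + (-0.0223·71.0)²) = √(0.285515 + 2.506839) = 1.6710 km
5: √((-0.0216·111.32)² + (-0.0140·71.0)²) = √(5.781678 + 0.988036) = 2.6019 km
6: √((-0.0268·111.32)² + (0.0016·71.0)²) = √(8.900532 + 0.012905) = 2.9855 km
7: √((-0.0252·111.32)² + (-0.0329·71.0)²) = √(7.869506 + 5.456429) = 3.6505 km
8: √((-0.0160·111.32)² + (0.0147·71.0)²) = √(3.172388 + 1.089310) = 2.0644 km
9: √((-0.0206·111.32)² + (-0.0103·71.0)²) = √(5.258730 + 0.534800) = 2.4070 km
10: √((-0.0004·111.32)² + (-0.0181·71.0)²) = √(0.001983 + 1.651482) = 1.2859 km
11: √((-0.0179·111.32)² + (0.0068·71.0)²) = √(3.970566 + 0.233096) = 2.0503 km
12: √((0.0039·111.32)² + (-0.0139·71.0)²) = √(0.188484 + 0.973972) = 1.0782 km
13: √((-0.0096·111.32)² + (-0.0206·71.0)²) = √(1.142060 + 2.139199) = 1.8114 km
14: √((0.0006·111.32)² + (-0.0114·71.0)²) = √(0.004461 + 0.655128) = 0.8122 km
Maximum: 2 at 3.9151 km.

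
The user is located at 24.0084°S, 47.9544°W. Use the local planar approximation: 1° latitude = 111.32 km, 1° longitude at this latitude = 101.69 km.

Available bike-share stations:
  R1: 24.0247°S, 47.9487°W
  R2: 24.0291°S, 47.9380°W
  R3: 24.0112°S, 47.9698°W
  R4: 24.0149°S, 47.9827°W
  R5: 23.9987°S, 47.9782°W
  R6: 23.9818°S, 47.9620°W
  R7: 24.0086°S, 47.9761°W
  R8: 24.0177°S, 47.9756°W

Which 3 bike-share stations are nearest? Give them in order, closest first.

R3, R1, R7

Distances from 24.0084°S, 47.9544°W:
R1: √((-0.0163·111.32)² + (0.0057·101.69)²) = √(3.292468 + 0.335974) = 1.9048 km
R2: √((-0.0207·111.32)² + (0.0164·101.69)²) = √(5.309909 + 2.781277) = 2.8445 km
R3: √((-0.0028·111.32)² + (-0.0154·101.69)²) = √(0.097154 + 2.452437) = 1.5967 km
R4: √((-0.0065·111.32)² + (-0.0283·101.69)²) = √(0.523568 + 8.281888) = 2.9674 km
R5: √((0.0097·111.32)² + (-0.0238·101.69)²) = √(1.165977 + 5.857475) = 2.6502 km
R6: √((0.0266·111.32)² + (-0.0076·101.69)²) = √(8.768184 + 0.597288) = 3.0603 km
R7: √((-0.0002·111.32)² + (-0.0217·101.69)²) = √(0.000496 + 4.869406) = 2.2068 km
R8: √((-0.0093·111.32)² + (-0.0212·101.69)²) = √(1.071796 + 4.647594) = 2.3915 km
Sorted: R3 (1.5967 km) < R1 (1.9048 km) < R7 (2.2068 km) < R8 (2.3915 km) < R5 (2.6502 km) < …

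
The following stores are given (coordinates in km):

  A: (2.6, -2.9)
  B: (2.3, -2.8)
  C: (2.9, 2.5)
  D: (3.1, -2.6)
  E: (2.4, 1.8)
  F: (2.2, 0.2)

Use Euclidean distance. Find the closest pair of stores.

A and B

Pairwise distances:
A–B: 0.3 km
A–C: 5.4 km
A–D: 0.6 km
A–E: 4.7 km
A–F: 3.1 km
B–C: 5.3 km
B–D: 0.8 km
B–E: 4.6 km
B–F: 3.0 km
C–D: 5.1 km
C–E: 0.9 km
C–F: 2.4 km
D–E: 4.5 km
D–F: 2.9 km
E–F: 1.6 km
Closest pair: A–B at 0.3 km.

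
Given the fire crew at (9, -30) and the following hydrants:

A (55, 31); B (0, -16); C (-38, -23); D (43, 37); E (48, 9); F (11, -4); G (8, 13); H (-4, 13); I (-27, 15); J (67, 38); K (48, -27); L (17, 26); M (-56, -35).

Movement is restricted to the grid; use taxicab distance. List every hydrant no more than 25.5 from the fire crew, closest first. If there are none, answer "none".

B

Distances from (9, -30):
A: 107
B: 23
C: 54
D: 101
E: 78
F: 28
G: 44
H: 56
I: 81
J: 126
K: 42
L: 64
M: 70
Threshold 25.5: B (23) is within range.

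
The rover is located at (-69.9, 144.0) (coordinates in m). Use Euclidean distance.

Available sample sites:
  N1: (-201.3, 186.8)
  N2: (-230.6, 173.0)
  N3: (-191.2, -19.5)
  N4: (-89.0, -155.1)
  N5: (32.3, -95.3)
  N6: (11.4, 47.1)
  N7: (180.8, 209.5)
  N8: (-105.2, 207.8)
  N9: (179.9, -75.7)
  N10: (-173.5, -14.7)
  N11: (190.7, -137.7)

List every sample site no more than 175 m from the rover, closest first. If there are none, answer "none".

N8, N6, N1, N2

Distances from (-69.9, 144.0):
N1: 138.2 m
N2: 163.3 m
N3: 203.6 m
N4: 299.7 m
N5: 260.2 m
N6: 126.5 m
N7: 259.1 m
N8: 72.9 m
N9: 332.7 m
N10: 189.5 m
N11: 383.8 m
Threshold 175 m: N8 (72.9 m), N6 (126.5 m), N1 (138.2 m), N2 (163.3 m) are within range.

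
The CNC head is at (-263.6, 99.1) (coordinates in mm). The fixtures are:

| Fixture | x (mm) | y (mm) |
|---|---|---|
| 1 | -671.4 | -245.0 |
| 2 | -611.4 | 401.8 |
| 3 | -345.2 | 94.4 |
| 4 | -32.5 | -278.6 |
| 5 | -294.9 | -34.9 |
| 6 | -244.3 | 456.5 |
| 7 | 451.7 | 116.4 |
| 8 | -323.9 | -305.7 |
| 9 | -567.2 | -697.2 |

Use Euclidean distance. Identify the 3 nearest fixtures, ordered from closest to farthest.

3, 5, 6

Distances from (-263.6, 99.1):
1: 533.6 mm
2: 461.1 mm
3: 81.7 mm
4: 442.8 mm
5: 137.6 mm
6: 357.9 mm
7: 715.5 mm
8: 409.3 mm
9: 852.2 mm
Sorted: 3 (81.7 mm) < 5 (137.6 mm) < 6 (357.9 mm) < 8 (409.3 mm) < 4 (442.8 mm) < …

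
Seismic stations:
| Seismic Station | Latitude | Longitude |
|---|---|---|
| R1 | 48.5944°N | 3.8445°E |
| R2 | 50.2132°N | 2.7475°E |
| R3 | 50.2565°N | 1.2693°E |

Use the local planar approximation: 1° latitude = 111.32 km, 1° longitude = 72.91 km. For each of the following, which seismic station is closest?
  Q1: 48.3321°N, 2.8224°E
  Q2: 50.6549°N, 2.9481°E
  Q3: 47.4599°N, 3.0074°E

Q1 at 48.3321°N, 2.8224°E:
  R1: √((0.2623·111.32)² + (1.0221·72.91)²) = √(852.595383 + 5553.425793) = 80.0376 km
  R2: √((1.8811·111.32)² + (-0.0749·72.91)²) = √(43850.056994 + 29.822073) = 209.4752 km
  R3: √((1.9244·111.32)² + (-1.5531·72.91)²) = √(45892.011293 + 12822.509688) = 242.3108 km
  → nearest: R1 (80.0376 km)
Q2 at 50.6549°N, 2.9481°E:
  R1: √((-2.0605·111.32)² + (0.8964·72.91)²) = √(52612.826400 + 4271.475229) = 238.5043 km
  R2: √((-0.4417·111.32)² + (-0.2006·72.91)²) = √(2417.693227 + 213.912446) = 51.2992 km
  R3: √((-0.3984·111.32)² + (-1.6788·72.91)²) = √(1966.912566 + 14982.080200) = 130.1883 km
  → nearest: R2 (51.2992 km)
Q3 at 47.4599°N, 3.0074°E:
  R1: √((1.1345·111.32)² + (0.8371·72.91)²) = √(15949.805660 + 3725.022328) = 140.2670 km
  R2: √((2.7533·111.32)² + (-0.2599·72.91)²) = √(93940.629235 + 359.076312) = 307.0826 km
  R3: √((2.7966·111.32)² + (-1.7381·72.91)²) = √(96918.593278 + 16059.192930) = 336.1217 km
  → nearest: R1 (140.2670 km)

Q1→R1; Q2→R2; Q3→R1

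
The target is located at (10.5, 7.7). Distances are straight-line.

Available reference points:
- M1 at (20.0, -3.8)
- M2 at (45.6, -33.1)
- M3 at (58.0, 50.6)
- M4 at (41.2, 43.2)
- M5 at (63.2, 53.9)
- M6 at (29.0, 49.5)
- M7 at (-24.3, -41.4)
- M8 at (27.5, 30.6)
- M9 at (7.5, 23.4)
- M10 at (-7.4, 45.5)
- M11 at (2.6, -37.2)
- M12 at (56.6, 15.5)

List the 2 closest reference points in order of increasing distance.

Distances from (10.5, 7.7):
M1: 14.9
M2: 53.8
M3: 64.0
M4: 46.9
M5: 70.1
M6: 45.7
M7: 60.2
M8: 28.5
M9: 16.0
M10: 41.8
M11: 45.6
M12: 46.8
Sorted: M1 (14.9) < M9 (16.0) < M8 (28.5) < M10 (41.8) < …

M1, M9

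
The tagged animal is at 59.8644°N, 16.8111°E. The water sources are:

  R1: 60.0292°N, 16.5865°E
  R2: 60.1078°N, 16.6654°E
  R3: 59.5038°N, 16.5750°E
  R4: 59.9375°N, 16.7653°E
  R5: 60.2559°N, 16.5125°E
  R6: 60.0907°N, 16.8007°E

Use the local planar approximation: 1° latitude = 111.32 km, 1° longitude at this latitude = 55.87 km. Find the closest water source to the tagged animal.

R4

Distances from 59.8644°N, 16.8111°E:
R1: 22.2266 km
R2: 28.2917 km
R3: 42.2538 km
R4: 8.5303 km
R5: 46.6657 km
R6: 25.1984 km
Minimum: R4 at 8.5303 km.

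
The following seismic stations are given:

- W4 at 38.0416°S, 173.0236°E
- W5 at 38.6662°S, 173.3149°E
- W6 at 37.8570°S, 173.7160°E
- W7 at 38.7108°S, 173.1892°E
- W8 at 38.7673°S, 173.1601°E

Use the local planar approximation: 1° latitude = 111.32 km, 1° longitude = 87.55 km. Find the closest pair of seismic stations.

W7 and W8

Pairwise distances:
W4–W5: 74.0601 km
W4–W6: 64.0080 km
W4–W7: 75.8931 km
W4–W8: 81.6641 km
W5–W6: 96.6829 km
W5–W7: 12.0731 km
W5–W8: 17.6165 km
W6–W7: 105.6444 km
W6–W8: 112.4161 km
W7–W8: 6.7860 km
Closest pair: W7–W8 at 6.7860 km.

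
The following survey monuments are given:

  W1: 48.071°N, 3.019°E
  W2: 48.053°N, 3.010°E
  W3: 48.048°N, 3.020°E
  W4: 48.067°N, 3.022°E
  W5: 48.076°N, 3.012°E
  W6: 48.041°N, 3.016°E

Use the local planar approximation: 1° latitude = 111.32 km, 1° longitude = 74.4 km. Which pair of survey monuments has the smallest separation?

W1 and W4

Pairwise distances:
W1–W2: √((-0.018·111.32)² + (-0.009·74.4)²) = √(4.01505 + 0.44836) = 2.113 km
W1–W3: √((-0.023·111.32)² + (0.001·74.4)²) = √(6.55544 + 0.00554) = 2.561 km
W1–W4: √((-0.004·111.32)² + (0.003·74.4)²) = √(0.19827 + 0.04982) = 0.498 km
W1–W5: √((0.005·111.32)² + (-0.007·74.4)²) = √(0.30980 + 0.27123) = 0.762 km
W1–W6: √((-0.030·111.32)² + (-0.003·74.4)²) = √(11.15293 + 0.04982) = 3.347 km
W2–W3: √((-0.005·111.32)² + (0.010·74.4)²) = √(0.30980 + 0.55354) = 0.929 km
W2–W4: √((0.014·111.32)² + (0.012·74.4)²) = √(2.42886 + 0.79709) = 1.796 km
W2–W5: √((0.023·111.32)² + (0.002·74.4)²) = √(6.55544 + 0.02214) = 2.565 km
W2–W6: √((-0.012·111.32)² + (0.006·74.4)²) = √(1.78447 + 0.19927) = 1.408 km
W3–W4: √((0.019·111.32)² + (0.002·74.4)²) = √(4.47356 + 0.02214) = 2.120 km
W3–W5: √((0.028·111.32)² + (-0.008·74.4)²) = √(9.71544 + 0.35426) = 3.173 km
W3–W6: √((-0.007·111.32)² + (-0.004·74.4)²) = √(0.60721 + 0.08857) = 0.834 km
W4–W5: √((0.009·111.32)² + (-0.010·74.4)²) = √(1.00376 + 0.55354) = 1.248 km
W4–W6: √((-0.026·111.32)² + (-0.006·74.4)²) = √(8.37709 + 0.19927) = 2.929 km
W5–W6: √((-0.035·111.32)² + (0.004·74.4)²) = √(15.18037 + 0.08857) = 3.908 km
Closest pair: W1–W4 at 0.498 km.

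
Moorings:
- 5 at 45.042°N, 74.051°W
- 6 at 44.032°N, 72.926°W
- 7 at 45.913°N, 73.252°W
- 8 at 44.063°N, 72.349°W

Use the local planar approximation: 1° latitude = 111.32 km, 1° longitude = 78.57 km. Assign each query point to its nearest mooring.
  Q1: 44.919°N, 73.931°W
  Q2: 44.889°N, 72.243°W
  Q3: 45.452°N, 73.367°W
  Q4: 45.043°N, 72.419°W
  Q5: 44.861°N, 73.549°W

Q1→5; Q2→8; Q3→7; Q4→8; Q5→5

Q1 at 44.919°N, 73.931°W:
  5: 16.625 km
  6: 126.431 km
  7: 122.841 km
  8: 156.621 km
  → nearest: 5 (16.625 km)
Q2 at 44.889°N, 72.243°W:
  5: 143.072 km
  6: 109.458 km
  7: 138.849 km
  8: 92.327 km
  → nearest: 8 (92.327 km)
Q3 at 45.452°N, 73.367°W:
  5: 70.508 km
  6: 161.827 km
  7: 52.108 km
  8: 174.086 km
  → nearest: 7 (52.108 km)
Q4 at 45.043°N, 72.419°W:
  5: 128.226 km
  6: 119.386 km
  7: 116.890 km
  8: 109.232 km
  → nearest: 8 (109.232 km)
Q5 at 44.861°N, 73.549°W:
  5: 44.291 km
  6: 104.462 km
  7: 119.411 km
  8: 129.541 km
  → nearest: 5 (44.291 km)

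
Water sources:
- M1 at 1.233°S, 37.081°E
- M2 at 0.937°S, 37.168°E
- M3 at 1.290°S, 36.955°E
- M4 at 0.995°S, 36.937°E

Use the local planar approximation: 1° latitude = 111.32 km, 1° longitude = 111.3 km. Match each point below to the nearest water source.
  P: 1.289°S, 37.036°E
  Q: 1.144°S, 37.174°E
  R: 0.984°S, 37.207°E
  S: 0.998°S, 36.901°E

P→M1; Q→M1; R→M2; S→M4

P at 1.289°S, 37.036°E:
  M1: 7.997 km
  M2: 41.848 km
  M3: 9.016 km
  M4: 34.533 km
  → nearest: M1 (7.997 km)
Q at 1.144°S, 37.174°E:
  M1: 14.328 km
  M2: 23.053 km
  M3: 29.296 km
  M4: 31.160 km
  → nearest: M1 (14.328 km)
R at 0.984°S, 37.207°E:
  M1: 31.064 km
  M2: 6.798 km
  M3: 44.125 km
  M4: 30.076 km
  → nearest: M2 (6.798 km)
S at 0.998°S, 36.901°E:
  M1: 32.950 km
  M2: 30.483 km
  M3: 33.056 km
  M4: 4.021 km
  → nearest: M4 (4.021 km)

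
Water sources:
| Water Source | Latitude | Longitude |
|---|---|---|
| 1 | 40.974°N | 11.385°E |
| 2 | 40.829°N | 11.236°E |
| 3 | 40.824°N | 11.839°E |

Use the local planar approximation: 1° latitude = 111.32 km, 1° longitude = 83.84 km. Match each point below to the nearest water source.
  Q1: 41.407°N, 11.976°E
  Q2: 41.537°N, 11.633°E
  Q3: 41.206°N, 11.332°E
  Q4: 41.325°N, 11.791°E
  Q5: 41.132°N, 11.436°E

Q1 at 41.407°N, 11.976°E:
  1: 69.127 km
  2: 89.382 km
  3: 65.908 km
  → nearest: 3 (65.908 km)
Q2 at 41.537°N, 11.633°E:
  1: 66.032 km
  2: 85.555 km
  3: 81.229 km
  → nearest: 1 (66.032 km)
Q3 at 41.206°N, 11.332°E:
  1: 26.206 km
  2: 42.732 km
  3: 60.126 km
  → nearest: 1 (26.206 km)
Q4 at 41.325°N, 11.791°E:
  1: 51.821 km
  2: 72.207 km
  3: 55.916 km
  → nearest: 1 (51.821 km)
Q5 at 41.132°N, 11.436°E:
  1: 18.101 km
  2: 37.668 km
  3: 48.137 km
  → nearest: 1 (18.101 km)

Q1→3; Q2→1; Q3→1; Q4→1; Q5→1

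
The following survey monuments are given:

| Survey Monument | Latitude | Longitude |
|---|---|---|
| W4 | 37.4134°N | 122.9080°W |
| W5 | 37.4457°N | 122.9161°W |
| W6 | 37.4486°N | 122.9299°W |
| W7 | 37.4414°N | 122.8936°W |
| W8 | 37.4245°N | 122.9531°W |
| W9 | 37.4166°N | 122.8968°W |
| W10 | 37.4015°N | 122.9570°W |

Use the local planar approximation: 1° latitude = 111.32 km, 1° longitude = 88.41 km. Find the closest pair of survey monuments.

Pairwise distances:
W4–W5: √((0.0323·111.32)² + (-0.0081·88.41)²) = √(12.928598 + 0.512829) = 3.6663 km
W4–W6: √((0.0352·111.32)² + (-0.0219·88.41)²) = √(15.354360 + 3.748789) = 4.3707 km
W4–W7: √((0.0280·111.32)² + (0.0144·88.41)²) = √(9.715440 + 1.620794) = 3.3669 km
W4–W8: √((0.0111·111.32)² + (-0.0451·88.41)²) = √(1.526836 + 15.898490) = 4.1744 km
W4–W9: √((0.0032·111.32)² + (0.0112·88.41)²) = √(0.126896 + 0.980480) = 1.0523 km
W4–W10: √((-0.0119·111.32)² + (-0.0490·88.41)²) = √(1.754851 + 18.767004) = 4.5301 km
W5–W6: √((0.0029·111.32)² + (-0.0138·88.41)²) = √(0.104218 + 1.488542) = 1.2620 km
W5–W7: √((-0.0043·111.32)² + (0.0225·88.41)²) = √(0.229131 + 3.957016) = 2.0460 km
W5–W8: √((-0.0212·111.32)² + (-0.0370·88.41)²) = √(5.569524 + 10.700553) = 4.0336 km
W5–W9: √((-0.0291·111.32)² + (0.0193·88.41)²) = √(10.493790 + 2.911504) = 3.6613 km
W5–W10: √((-0.0442·111.32)² + (-0.0409·88.41)²) = √(24.209785 + 13.075232) = 6.1061 km
W6–W7: √((-0.0072·111.32)² + (0.0363·88.41)²) = √(0.642409 + 10.299497) = 3.3079 km
W6–W8: √((-0.0241·111.32)² + (-0.0232·88.41)²) = √(7.197480 + 4.207060) = 3.3771 km
W6–W9: √((-0.0320·111.32)² + (0.0331·88.41)²) = √(12.689554 + 8.563647) = 4.6101 km
W6–W10: √((-0.0471·111.32)² + (-0.0271·88.41)²) = √(27.490853 + 5.740390) = 5.7647 km
W7–W8: √((-0.0169·111.32)² + (-0.0595·88.41)²) = √(3.539320 + 27.671756) = 5.5867 km
W7–W9: √((-0.0248·111.32)² + (-0.0032·88.41)²) = √(7.621663 + 0.080039) = 2.7752 km
W7–W10: √((-0.0399·111.32)² + (-0.0634·88.41)²) = √(19.728415 + 31.418200) = 7.1517 km
W8–W9: √((-0.0079·111.32)² + (0.0563·88.41)²) = √(0.773394 + 24.775337) = 5.0546 km
W8–W10: √((-0.0230·111.32)² + (-0.0039·88.41)²) = √(6.555443 + 0.118886) = 2.5835 km
W9–W10: √((-0.0151·111.32)² + (-0.0602·88.41)²) = √(2.825532 + 28.326686) = 5.5814 km
Closest pair: W4–W9 at 1.0523 km.

W4 and W9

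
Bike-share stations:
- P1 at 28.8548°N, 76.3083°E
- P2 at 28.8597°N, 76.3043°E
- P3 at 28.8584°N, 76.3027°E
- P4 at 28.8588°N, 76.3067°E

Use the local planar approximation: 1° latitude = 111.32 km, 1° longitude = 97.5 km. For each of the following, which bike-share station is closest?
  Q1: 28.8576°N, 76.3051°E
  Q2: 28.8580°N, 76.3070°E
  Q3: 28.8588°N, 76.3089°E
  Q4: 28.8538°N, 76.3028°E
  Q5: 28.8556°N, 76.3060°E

Q1 at 28.8576°N, 76.3051°E:
  P1: 0.4410 km
  P2: 0.2464 km
  P3: 0.2504 km
  P4: 0.2054 km
  → nearest: P4 (0.2054 km)
Q2 at 28.8580°N, 76.3070°E:
  P1: 0.3781 km
  P2: 0.3242 km
  P3: 0.4216 km
  P4: 0.0937 km
  → nearest: P4 (0.0937 km)
Q3 at 28.8588°N, 76.3089°E:
  P1: 0.4491 km
  P2: 0.4596 km
  P3: 0.6061 km
  P4: 0.2145 km
  → nearest: P4 (0.2145 km)
Q4 at 28.8538°N, 76.3028°E:
  P1: 0.5477 km
  P2: 0.6729 km
  P3: 0.5122 km
  P4: 0.6741 km
  → nearest: P3 (0.5122 km)
Q5 at 28.8556°N, 76.3060°E:
  P1: 0.2413 km
  P2: 0.4856 km
  P3: 0.4480 km
  P4: 0.3627 km
  → nearest: P1 (0.2413 km)

Q1→P4; Q2→P4; Q3→P4; Q4→P3; Q5→P1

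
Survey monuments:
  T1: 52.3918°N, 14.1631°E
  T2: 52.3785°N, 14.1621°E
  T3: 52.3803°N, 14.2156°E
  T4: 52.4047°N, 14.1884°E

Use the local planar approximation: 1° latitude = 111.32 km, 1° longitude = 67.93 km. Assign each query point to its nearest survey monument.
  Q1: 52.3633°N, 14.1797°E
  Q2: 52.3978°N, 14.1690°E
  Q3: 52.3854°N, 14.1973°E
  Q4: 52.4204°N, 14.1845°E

Q1 at 52.3633°N, 14.1797°E:
  T1: 3.3671 km
  T2: 2.0718 km
  T3: 3.0868 km
  T4: 4.6464 km
  → nearest: T2 (2.0718 km)
Q2 at 52.3978°N, 14.1690°E:
  T1: 0.7789 km
  T2: 2.1990 km
  T3: 3.7170 km
  T4: 1.5254 km
  → nearest: T1 (0.7789 km)
Q3 at 52.3854°N, 14.1973°E:
  T1: 2.4300 km
  T2: 2.5115 km
  T3: 1.3666 km
  T4: 2.2319 km
  → nearest: T3 (1.3666 km)
Q4 at 52.4204°N, 14.1845°E:
  T1: 3.4999 km
  T2: 4.9062 km
  T3: 4.9386 km
  T4: 1.7677 km
  → nearest: T4 (1.7677 km)

Q1→T2; Q2→T1; Q3→T3; Q4→T4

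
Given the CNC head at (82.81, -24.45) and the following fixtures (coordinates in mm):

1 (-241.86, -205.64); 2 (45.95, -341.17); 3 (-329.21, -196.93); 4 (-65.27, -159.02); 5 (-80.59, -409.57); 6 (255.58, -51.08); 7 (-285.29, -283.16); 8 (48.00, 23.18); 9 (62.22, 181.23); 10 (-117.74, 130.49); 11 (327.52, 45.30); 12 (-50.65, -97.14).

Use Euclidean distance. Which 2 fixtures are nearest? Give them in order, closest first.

8, 12

Distances from (82.81, -24.45):
1: √((-324.67)² + (-181.19)²) = √(105410.6089 + 32829.8161) = 371.81 mm
2: √((-36.86)² + (-316.72)²) = √(1358.6596 + 100311.5584) = 318.86 mm
3: √((-412.02)² + (-172.48)²) = √(169760.4804 + 29749.3504) = 446.67 mm
4: √((-148.08)² + (-134.57)²) = √(21927.6864 + 18109.0849) = 200.09 mm
5: √((-163.40)² + (-385.12)²) = √(26699.5600 + 148317.4144) = 418.35 mm
6: √((172.77)² + (-26.63)²) = √(29849.4729 + 709.1569) = 174.81 mm
7: √((-368.10)² + (-258.71)²) = √(135497.6100 + 66930.8641) = 449.92 mm
8: √((-34.81)² + (47.63)²) = √(1211.7361 + 2268.6169) = 58.99 mm
9: √((-20.59)² + (205.68)²) = √(423.9481 + 42304.2624) = 206.71 mm
10: √((-200.55)² + (154.94)²) = √(40220.3025 + 24006.4036) = 253.43 mm
11: √((244.71)² + (69.75)²) = √(59882.9841 + 4865.0625) = 254.46 mm
12: √((-133.46)² + (-72.69)²) = √(17811.5716 + 5283.8361) = 151.97 mm
Sorted: 8 (58.99 mm) < 12 (151.97 mm) < 6 (174.81 mm) < 4 (200.09 mm) < …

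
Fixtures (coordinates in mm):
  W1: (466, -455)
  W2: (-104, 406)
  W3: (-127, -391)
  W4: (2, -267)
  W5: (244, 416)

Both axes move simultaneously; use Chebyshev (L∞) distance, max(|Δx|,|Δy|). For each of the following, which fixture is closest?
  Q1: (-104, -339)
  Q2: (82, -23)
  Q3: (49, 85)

Q1→W3; Q2→W4; Q3→W2

Q1 at (-104, -339):
  W1: 570 mm
  W2: 745 mm
  W3: 52 mm
  W4: 106 mm
  W5: 755 mm
  → nearest: W3 (52 mm)
Q2 at (82, -23):
  W1: 432 mm
  W2: 429 mm
  W3: 368 mm
  W4: 244 mm
  W5: 439 mm
  → nearest: W4 (244 mm)
Q3 at (49, 85):
  W1: 540 mm
  W2: 321 mm
  W3: 476 mm
  W4: 352 mm
  W5: 331 mm
  → nearest: W2 (321 mm)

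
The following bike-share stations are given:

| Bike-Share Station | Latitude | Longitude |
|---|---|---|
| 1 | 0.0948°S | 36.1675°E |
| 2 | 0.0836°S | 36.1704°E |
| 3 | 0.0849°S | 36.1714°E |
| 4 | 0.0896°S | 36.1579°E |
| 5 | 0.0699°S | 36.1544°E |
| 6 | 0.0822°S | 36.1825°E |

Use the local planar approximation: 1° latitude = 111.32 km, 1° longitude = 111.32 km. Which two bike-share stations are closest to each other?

2 and 3

Pairwise distances:
1–2: √((0.0112·111.32)² + (0.0029·111.32)²) = √(1.554470 + 0.104218) = 1.2879 km
1–3: √((0.0099·111.32)² + (0.0039·111.32)²) = √(1.214554 + 0.188484) = 1.1845 km
1–4: √((0.0052·111.32)² + (-0.0096·111.32)²) = √(0.335084 + 1.142060) = 1.2154 km
1–5: √((0.0249·111.32)² + (-0.0131·111.32)²) = √(7.683252 + 2.126616) = 3.1321 km
1–6: √((0.0126·111.32)² + (0.0150·111.32)²) = √(1.967377 + 2.788232) = 2.1807 km
2–3: √((-0.0013·111.32)² + (0.0010·111.32)²) = √(0.020943 + 0.012392) = 0.1826 km
2–4: √((-0.0060·111.32)² + (-0.0125·111.32)²) = √(0.446117 + 1.936272) = 1.5435 km
2–5: √((0.0137·111.32)² + (-0.0160·111.32)²) = √(2.325881 + 3.172388) = 2.3448 km
2–6: √((0.0014·111.32)² + (0.0121·111.32)²) = √(0.024289 + 1.814334) = 1.3560 km
3–4: √((-0.0047·111.32)² + (-0.0135·111.32)²) = √(0.273742 + 2.258468) = 1.5913 km
3–5: √((0.0150·111.32)² + (-0.0170·111.32)²) = √(2.788232 + 3.581329) = 2.5238 km
3–6: √((0.0027·111.32)² + (0.0111·111.32)²) = √(0.090339 + 1.526836) = 1.2717 km
4–5: √((0.0197·111.32)² + (-0.0035·111.32)²) = √(4.809267 + 0.151804) = 2.2273 km
4–6: √((0.0074·111.32)² + (0.0246·111.32)²) = √(0.678594 + 7.499229) = 2.8597 km
5–6: √((-0.0123·111.32)² + (0.0281·111.32)²) = √(1.874807 + 9.784960) = 3.4146 km
Closest pair: 2–3 at 0.1826 km.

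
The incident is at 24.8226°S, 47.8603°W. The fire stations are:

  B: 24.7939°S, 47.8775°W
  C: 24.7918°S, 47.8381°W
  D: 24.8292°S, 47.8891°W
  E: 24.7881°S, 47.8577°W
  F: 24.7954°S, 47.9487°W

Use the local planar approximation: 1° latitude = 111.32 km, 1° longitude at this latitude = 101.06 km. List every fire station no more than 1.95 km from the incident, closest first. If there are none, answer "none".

Distances from 24.8226°S, 47.8603°W:
B: √((0.0287·111.32)² + (-0.0172·101.06)²) = √(10.207284 + 3.021450) = 3.6371 km
C: √((0.0308·111.32)² + (0.0222·101.06)²) = √(11.755682 + 5.033436) = 4.0975 km
D: √((-0.0066·111.32)² + (-0.0288·101.06)²) = √(0.539802 + 8.471173) = 3.0018 km
E: √((0.0345·111.32)² + (0.0026·101.06)²) = √(14.749747 + 0.069041) = 3.8495 km
F: √((0.0272·111.32)² + (-0.0884·101.06)²) = √(9.168203 + 79.811067) = 9.4329 km
Threshold 1.95 km: none within range.

none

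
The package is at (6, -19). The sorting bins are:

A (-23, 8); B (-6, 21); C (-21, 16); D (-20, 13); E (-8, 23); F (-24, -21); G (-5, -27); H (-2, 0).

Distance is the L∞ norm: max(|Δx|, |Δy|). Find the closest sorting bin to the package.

G

Distances from (6, -19):
A: max(|-29|, |27|) = 29
B: max(|-12|, |40|) = 40
C: max(|-27|, |35|) = 35
D: max(|-26|, |32|) = 32
E: max(|-14|, |42|) = 42
F: max(|-30|, |-2|) = 30
G: max(|-11|, |-8|) = 11
H: max(|-8|, |19|) = 19
Minimum: G at 11.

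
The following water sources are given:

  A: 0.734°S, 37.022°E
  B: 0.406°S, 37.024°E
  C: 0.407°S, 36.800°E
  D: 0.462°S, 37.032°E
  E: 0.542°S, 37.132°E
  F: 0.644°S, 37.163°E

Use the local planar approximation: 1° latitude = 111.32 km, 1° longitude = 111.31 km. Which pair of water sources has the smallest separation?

Pairwise distances:
B–D: √((-0.056·111.32)² + (0.008·111.31)²) = √(38.86176 + 0.79295) = 6.297 km
E–F: √((-0.102·111.32)² + (0.031·111.31)²) = √(128.92785 + 11.90671) = 11.867 km
D–E: √((-0.080·111.32)² + (0.100·111.31)²) = √(79.30971 + 123.89916) = 14.255 km
A–F: √((0.090·111.32)² + (0.141·111.31)²) = √(100.37635 + 246.32392) = 18.620 km
B–E: √((-0.136·111.32)² + (0.108·111.31)²) = √(229.20507 + 144.51598) = 19.332 km
A–E: √((0.192·111.32)² + (0.110·111.31)²) = √(456.82394 + 149.91798) = 24.632 km
B–C: √((-0.001·111.32)² + (-0.224·111.31)²) = √(0.01239 + 621.67643) = 24.934 km
D–F: √((-0.182·111.32)² + (0.131·111.31)²) = √(410.47732 + 212.62335) = 24.962 km
C–D: √((-0.055·111.32)² + (0.232·111.31)²) = √(37.48623 + 666.87484) = 26.540 km
A–D: √((0.272·111.32)² + (0.010·111.31)²) = √(916.82026 + 1.23899) = 30.299 km
B–F: √((-0.238·111.32)² + (0.139·111.31)²) = √(701.94051 + 239.38557) = 30.681 km
A–B: √((0.328·111.32)² + (0.002·111.31)²) = √(1333.19625 + 0.04956) = 36.514 km
C–E: √((-0.135·111.32)² + (0.332·111.31)²) = √(225.84680 + 1365.66611) = 39.894 km
A–C: √((0.327·111.32)² + (-0.222·111.31)²) = √(1325.07939 + 610.62463) = 43.997 km
C–F: √((-0.237·111.32)² + (0.363·111.31)²) = √(696.05425 + 1632.60685) = 48.256 km
Closest pair: B–D at 6.297 km.

B and D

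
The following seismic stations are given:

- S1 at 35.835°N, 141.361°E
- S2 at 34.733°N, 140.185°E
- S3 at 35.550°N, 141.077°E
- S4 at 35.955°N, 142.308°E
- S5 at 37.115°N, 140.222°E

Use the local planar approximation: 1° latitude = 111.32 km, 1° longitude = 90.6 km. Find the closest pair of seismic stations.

S1 and S3

Pairwise distances:
S1–S2: 162.484 km
S1–S3: 40.849 km
S1–S4: 86.832 km
S1–S5: 175.932 km
S2–S3: 121.666 km
S2–S4: 235.587 km
S2–S5: 265.185 km
S3–S4: 120.297 km
S3–S5: 190.661 km
S4–S5: 228.894 km
Closest pair: S1–S3 at 40.849 km.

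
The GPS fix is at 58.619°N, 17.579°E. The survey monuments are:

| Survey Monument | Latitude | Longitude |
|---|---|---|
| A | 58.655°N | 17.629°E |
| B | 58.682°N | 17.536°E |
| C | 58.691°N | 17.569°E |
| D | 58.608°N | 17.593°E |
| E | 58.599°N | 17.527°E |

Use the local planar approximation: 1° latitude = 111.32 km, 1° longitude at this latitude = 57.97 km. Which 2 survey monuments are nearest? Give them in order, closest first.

Distances from 58.619°N, 17.579°E:
A: √((0.036·111.32)² + (0.050·57.97)²) = √(16.06022 + 8.40130) = 4.946 km
B: √((0.063·111.32)² + (-0.043·57.97)²) = √(49.18441 + 6.21360) = 7.443 km
C: √((0.072·111.32)² + (-0.010·57.97)²) = √(64.24087 + 0.33605) = 8.036 km
D: √((-0.011·111.32)² + (0.014·57.97)²) = √(1.49945 + 0.65866) = 1.469 km
E: √((-0.020·111.32)² + (-0.052·57.97)²) = √(4.95686 + 9.08685) = 3.747 km
Sorted: D (1.469 km) < E (3.747 km) < A (4.946 km) < B (7.443 km) < …

D, E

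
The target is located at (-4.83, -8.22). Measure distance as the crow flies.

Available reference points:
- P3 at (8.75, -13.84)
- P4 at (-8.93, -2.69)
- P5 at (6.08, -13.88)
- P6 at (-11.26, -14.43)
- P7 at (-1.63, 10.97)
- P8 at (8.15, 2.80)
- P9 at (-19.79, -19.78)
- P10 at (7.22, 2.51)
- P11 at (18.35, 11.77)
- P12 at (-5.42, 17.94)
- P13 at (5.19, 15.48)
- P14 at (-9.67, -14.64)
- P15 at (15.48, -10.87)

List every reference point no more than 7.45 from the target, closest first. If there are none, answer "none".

P4

Distances from (-4.83, -8.22):
P3: √((13.58)² + (-5.62)²) = √(184.4164 + 31.5844) = 14.70
P4: √((-4.10)² + (5.53)²) = √(16.8100 + 30.5809) = 6.88
P5: √((10.91)² + (-5.66)²) = √(119.0281 + 32.0356) = 12.29
P6: √((-6.43)² + (-6.21)²) = √(41.3449 + 38.5641) = 8.94
P7: √((3.20)² + (19.19)²) = √(10.2400 + 368.2561) = 19.45
P8: √((12.98)² + (11.02)²) = √(168.4804 + 121.4404) = 17.03
P9: √((-14.96)² + (-11.56)²) = √(223.8016 + 133.6336) = 18.91
P10: √((12.05)² + (10.73)²) = √(145.2025 + 115.1329) = 16.13
P11: √((23.18)² + (19.99)²) = √(537.3124 + 399.6001) = 30.61
P12: √((-0.59)² + (26.16)²) = √(0.3481 + 684.3456) = 26.17
P13: √((10.02)² + (23.70)²) = √(100.4004 + 561.6900) = 25.73
P14: √((-4.84)² + (-6.42)²) = √(23.4256 + 41.2164) = 8.04
P15: √((20.31)² + (-2.65)²) = √(412.4961 + 7.0225) = 20.48
Threshold 7.45: P4 (6.88) is within range.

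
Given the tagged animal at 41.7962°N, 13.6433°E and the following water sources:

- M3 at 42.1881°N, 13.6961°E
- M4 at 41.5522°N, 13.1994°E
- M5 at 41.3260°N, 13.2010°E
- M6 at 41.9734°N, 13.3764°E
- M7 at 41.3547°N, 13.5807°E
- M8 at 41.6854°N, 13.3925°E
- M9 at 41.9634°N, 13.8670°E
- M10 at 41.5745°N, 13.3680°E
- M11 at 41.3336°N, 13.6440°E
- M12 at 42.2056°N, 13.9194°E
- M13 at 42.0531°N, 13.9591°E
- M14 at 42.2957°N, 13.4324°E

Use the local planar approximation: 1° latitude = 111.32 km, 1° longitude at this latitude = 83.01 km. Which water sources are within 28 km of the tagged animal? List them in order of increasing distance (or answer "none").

Distances from 41.7962°N, 13.6433°E:
M3: 43.8459 km
M4: 45.7773 km
M5: 63.9357 km
M6: 29.6643 km
M7: 49.4217 km
M8: 24.1984 km
M9: 26.2917 km
M10: 33.6352 km
M11: 51.4967 km
M12: 51.0128 km
M13: 38.7950 km
M14: 58.2952 km
Threshold 28 km: M8 (24.1984 km), M9 (26.2917 km) are within range.

M8, M9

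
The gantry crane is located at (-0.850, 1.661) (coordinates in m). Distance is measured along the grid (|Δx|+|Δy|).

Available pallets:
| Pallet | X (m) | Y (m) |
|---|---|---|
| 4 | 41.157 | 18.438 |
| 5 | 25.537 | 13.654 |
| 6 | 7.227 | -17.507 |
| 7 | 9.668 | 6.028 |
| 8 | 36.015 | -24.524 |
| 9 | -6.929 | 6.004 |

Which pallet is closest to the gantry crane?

Distances from (-0.850, 1.661):
4: |42.007| + |16.777| = 42.007 + 16.777 = 58.784 m
5: |26.387| + |11.993| = 26.387 + 11.993 = 38.380 m
6: |8.077| + |-19.168| = 8.077 + 19.168 = 27.245 m
7: |10.518| + |4.367| = 10.518 + 4.367 = 14.885 m
8: |36.865| + |-26.185| = 36.865 + 26.185 = 63.050 m
9: |-6.079| + |4.343| = 6.079 + 4.343 = 10.422 m
Minimum: 9 at 10.422 m.

9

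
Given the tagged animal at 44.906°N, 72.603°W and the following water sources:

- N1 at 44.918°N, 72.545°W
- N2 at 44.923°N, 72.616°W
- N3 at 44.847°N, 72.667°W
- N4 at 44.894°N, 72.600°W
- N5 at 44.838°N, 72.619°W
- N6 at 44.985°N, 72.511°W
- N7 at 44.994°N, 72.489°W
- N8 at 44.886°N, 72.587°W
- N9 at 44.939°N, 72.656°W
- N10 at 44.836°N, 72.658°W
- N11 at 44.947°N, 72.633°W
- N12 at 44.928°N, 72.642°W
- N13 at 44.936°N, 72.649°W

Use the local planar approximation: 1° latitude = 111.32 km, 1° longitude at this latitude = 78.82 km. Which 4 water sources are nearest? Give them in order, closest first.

Distances from 44.906°N, 72.603°W:
N1: 4.763 km
N2: 2.152 km
N3: 8.282 km
N4: 1.357 km
N5: 7.674 km
N6: 11.398 km
N7: 13.293 km
N8: 2.559 km
N9: 5.563 km
N10: 8.917 km
N11: 5.140 km
N12: 3.930 km
N13: 4.929 km
Sorted: N4 (1.357 km) < N2 (2.152 km) < N8 (2.559 km) < N12 (3.930 km) < N1 (4.763 km) < N13 (4.929 km) < …

N4, N2, N8, N12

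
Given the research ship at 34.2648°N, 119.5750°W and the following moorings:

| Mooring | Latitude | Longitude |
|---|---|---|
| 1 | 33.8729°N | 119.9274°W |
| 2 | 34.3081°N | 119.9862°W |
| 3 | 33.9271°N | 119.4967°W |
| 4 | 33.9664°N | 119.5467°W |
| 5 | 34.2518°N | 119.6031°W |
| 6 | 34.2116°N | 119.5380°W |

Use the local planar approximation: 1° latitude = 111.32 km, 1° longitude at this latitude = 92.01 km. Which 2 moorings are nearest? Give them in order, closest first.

Distances from 34.2648°N, 119.5750°W:
1: √((-0.3919·111.32)² + (-0.3524·92.01)²) = √(1903.254750 + 1051.336787) = 54.3562 km
2: √((0.0433·111.32)² + (-0.4112·92.01)²) = √(23.233904 + 1431.450298) = 38.1403 km
3: √((-0.3377·111.32)² + (0.0783·92.01)²) = √(1413.215905 + 51.903134) = 38.2769 km
4: √((-0.2984·111.32)² + (0.0283·92.01)²) = √(1103.428083 + 6.780207) = 33.3198 km
5: √((-0.0130·111.32)² + (-0.0281·92.01)²) = √(2.094272 + 6.684712) = 2.9629 km
6: √((-0.0532·111.32)² + (0.0370·92.01)²) = √(35.072737 + 11.589735) = 6.8310 km
Sorted: 5 (2.9629 km) < 6 (6.8310 km) < 4 (33.3198 km) < 2 (38.1403 km) < …

5, 6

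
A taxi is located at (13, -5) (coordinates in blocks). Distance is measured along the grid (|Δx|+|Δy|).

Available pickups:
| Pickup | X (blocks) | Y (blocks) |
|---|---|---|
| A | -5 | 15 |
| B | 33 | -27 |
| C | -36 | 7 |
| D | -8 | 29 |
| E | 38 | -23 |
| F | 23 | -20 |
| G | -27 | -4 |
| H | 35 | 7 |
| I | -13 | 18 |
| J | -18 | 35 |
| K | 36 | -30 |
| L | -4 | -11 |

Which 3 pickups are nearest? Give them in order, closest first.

Distances from (13, -5):
A: 38 blocks
B: 42 blocks
C: 61 blocks
D: 55 blocks
E: 43 blocks
F: 25 blocks
G: 41 blocks
H: 34 blocks
I: 49 blocks
J: 71 blocks
K: 48 blocks
L: 23 blocks
Sorted: L (23 blocks) < F (25 blocks) < H (34 blocks) < A (38 blocks) < G (41 blocks) < …

L, F, H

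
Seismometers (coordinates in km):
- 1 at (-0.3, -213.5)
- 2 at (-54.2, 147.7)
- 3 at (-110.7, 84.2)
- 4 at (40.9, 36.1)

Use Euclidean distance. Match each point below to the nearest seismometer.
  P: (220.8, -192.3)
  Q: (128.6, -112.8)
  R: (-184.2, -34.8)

P→1; Q→1; R→3

P at (220.8, -192.3):
  1: √((-221.1)² + (-21.2)²) = √(48885.210 + 449.440) = 222.1 km
  2: √((-275.0)² + (340.0)²) = √(75625.000 + 115600.000) = 437.3 km
  3: √((-331.5)² + (276.5)²) = √(109892.250 + 76452.250) = 431.7 km
  4: √((-179.9)² + (228.4)²) = √(32364.010 + 52166.560) = 290.7 km
  → nearest: 1 (222.1 km)
Q at (128.6, -112.8):
  1: √((-128.9)² + (-100.7)²) = √(16615.210 + 10140.490) = 163.6 km
  2: √((-182.8)² + (260.5)²) = √(33415.840 + 67860.250) = 318.2 km
  3: √((-239.3)² + (197.0)²) = √(57264.490 + 38809.000) = 310.0 km
  4: √((-87.7)² + (148.9)²) = √(7691.290 + 22171.210) = 172.8 km
  → nearest: 1 (163.6 km)
R at (-184.2, -34.8):
  1: √((183.9)² + (-178.7)²) = √(33819.210 + 31933.690) = 256.4 km
  2: √((130.0)² + (182.5)²) = √(16900.000 + 33306.250) = 224.1 km
  3: √((73.5)² + (119.0)²) = √(5402.250 + 14161.000) = 139.9 km
  4: √((225.1)² + (70.9)²) = √(50670.010 + 5026.810) = 236.0 km
  → nearest: 3 (139.9 km)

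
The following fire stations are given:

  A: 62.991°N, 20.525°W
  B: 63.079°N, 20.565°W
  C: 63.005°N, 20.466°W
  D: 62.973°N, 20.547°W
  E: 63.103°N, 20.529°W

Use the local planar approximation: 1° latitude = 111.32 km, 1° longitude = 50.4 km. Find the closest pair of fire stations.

A and D

Pairwise distances:
A–B: 10.001 km
A–C: 3.357 km
A–D: 2.290 km
A–E: 12.469 km
B–C: 9.631 km
B–D: 11.835 km
B–E: 3.230 km
C–D: 5.418 km
C–E: 11.362 km
D–E: 14.500 km
Closest pair: A–D at 2.290 km.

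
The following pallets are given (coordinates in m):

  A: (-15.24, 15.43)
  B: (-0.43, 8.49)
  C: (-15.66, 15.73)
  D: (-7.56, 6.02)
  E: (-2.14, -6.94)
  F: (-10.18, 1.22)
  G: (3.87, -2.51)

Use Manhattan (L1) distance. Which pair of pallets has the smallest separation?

Pairwise distances:
A–C: |-0.42| + |0.30| = 0.42 + 0.30 = 0.72 m
D–F: |-2.62| + |-4.80| = 2.62 + 4.80 = 7.42 m
B–D: |-7.13| + |-2.47| = 7.13 + 2.47 = 9.60 m
E–G: |6.01| + |4.43| = 6.01 + 4.43 = 10.44 m
B–G: |4.30| + |-11.00| = 4.30 + 11.00 = 15.30 m
E–F: |-8.04| + |8.16| = 8.04 + 8.16 = 16.20 m
B–F: |-9.75| + |-7.27| = 9.75 + 7.27 = 17.02 m
A–D: |7.68| + |-9.41| = 7.68 + 9.41 = 17.09 m
B–E: |-1.71| + |-15.43| = 1.71 + 15.43 = 17.14 m
F–G: |14.05| + |-3.73| = 14.05 + 3.73 = 17.78 m
C–D: |8.10| + |-9.71| = 8.10 + 9.71 = 17.81 m
D–E: |5.42| + |-12.96| = 5.42 + 12.96 = 18.38 m
A–F: |5.06| + |-14.21| = 5.06 + 14.21 = 19.27 m
D–G: |11.43| + |-8.53| = 11.43 + 8.53 = 19.96 m
C–F: |5.48| + |-14.51| = 5.48 + 14.51 = 19.99 m
A–B: |14.81| + |-6.94| = 14.81 + 6.94 = 21.75 m
B–C: |-15.23| + |7.24| = 15.23 + 7.24 = 22.47 m
A–E: |13.10| + |-22.37| = 13.10 + 22.37 = 35.47 m
C–E: |13.52| + |-22.67| = 13.52 + 22.67 = 36.19 m
A–G: |19.11| + |-17.94| = 19.11 + 17.94 = 37.05 m
C–G: |19.53| + |-18.24| = 19.53 + 18.24 = 37.77 m
Closest pair: A–C at 0.72 m.

A and C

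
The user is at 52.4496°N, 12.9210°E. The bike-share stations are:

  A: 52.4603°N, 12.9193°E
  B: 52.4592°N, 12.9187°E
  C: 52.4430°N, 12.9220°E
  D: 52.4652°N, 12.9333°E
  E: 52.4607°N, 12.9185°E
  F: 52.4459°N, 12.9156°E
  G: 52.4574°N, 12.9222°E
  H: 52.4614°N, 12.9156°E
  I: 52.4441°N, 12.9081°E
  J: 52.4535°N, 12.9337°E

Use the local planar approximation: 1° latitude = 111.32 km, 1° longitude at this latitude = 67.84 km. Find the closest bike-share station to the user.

F

Distances from 52.4496°N, 12.9210°E:
A: √((0.0107·111.32)² + (-0.0017·67.84)²) = √(1.418776 + 0.013301) = 1.1967 km
B: √((0.0096·111.32)² + (-0.0023·67.84)²) = √(1.142060 + 0.024346) = 1.0800 km
C: √((-0.0066·111.32)² + (0.0010·67.84)²) = √(0.539802 + 0.004602) = 0.7378 km
D: √((0.0156·111.32)² + (0.0123·67.84)²) = √(3.015752 + 0.696277) = 1.9267 km
E: √((0.0111·111.32)² + (-0.0025·67.84)²) = √(1.526836 + 0.028764) = 1.2472 km
F: √((-0.0037·111.32)² + (-0.0054·67.84)²) = √(0.169648 + 0.134202) = 0.5512 km
G: √((0.0078·111.32)² + (0.0012·67.84)²) = √(0.753938 + 0.006627) = 0.8721 km
H: √((0.0118·111.32)² + (-0.0054·67.84)²) = √(1.725482 + 0.134202) = 1.3637 km
I: √((-0.0055·111.32)² + (-0.0129·67.84)²) = √(0.374862 + 0.765863) = 1.0680 km
J: √((0.0039·111.32)² + (0.0127·67.84)²) = √(0.188484 + 0.742299) = 0.9648 km
Minimum: F at 0.5512 km.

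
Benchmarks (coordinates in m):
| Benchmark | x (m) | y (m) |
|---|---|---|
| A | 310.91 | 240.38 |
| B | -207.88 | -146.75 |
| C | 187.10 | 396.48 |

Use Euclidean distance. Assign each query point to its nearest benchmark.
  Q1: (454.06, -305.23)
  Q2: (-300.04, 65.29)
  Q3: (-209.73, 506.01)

Q1→A; Q2→B; Q3→C

Q1 at (454.06, -305.23):
  A: 564.08 m
  B: 680.65 m
  C: 750.78 m
  → nearest: A (564.08 m)
Q2 at (-300.04, 65.29):
  A: 635.54 m
  B: 231.20 m
  C: 589.06 m
  → nearest: B (231.20 m)
Q3 at (-209.73, 506.01):
  A: 584.49 m
  B: 652.76 m
  C: 411.67 m
  → nearest: C (411.67 m)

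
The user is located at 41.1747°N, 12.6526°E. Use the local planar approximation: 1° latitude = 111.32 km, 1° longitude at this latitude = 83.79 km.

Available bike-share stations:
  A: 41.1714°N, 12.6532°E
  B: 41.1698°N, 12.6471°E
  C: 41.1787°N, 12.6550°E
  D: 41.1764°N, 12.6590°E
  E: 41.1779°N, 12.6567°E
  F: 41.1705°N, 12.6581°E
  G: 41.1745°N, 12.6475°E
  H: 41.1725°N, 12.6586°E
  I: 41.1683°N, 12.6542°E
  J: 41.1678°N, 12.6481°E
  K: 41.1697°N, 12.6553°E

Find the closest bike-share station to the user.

Distances from 41.1747°N, 12.6526°E:
A: √((-0.0033·111.32)² + (0.0006·83.79)²) = √(0.134950 + 0.002527) = 0.3708 km
B: √((-0.0049·111.32)² + (-0.0055·83.79)²) = √(0.297535 + 0.212378) = 0.7141 km
C: √((0.0040·111.32)² + (0.0024·83.79)²) = √(0.198274 + 0.040440) = 0.4886 km
D: √((0.0017·111.32)² + (0.0064·83.79)²) = √(0.035813 + 0.287570) = 0.5687 km
E: √((0.0032·111.32)² + (0.0041·83.79)²) = √(0.126896 + 0.118019) = 0.4949 km
F: √((-0.0042·111.32)² + (0.0055·83.79)²) = √(0.218597 + 0.212378) = 0.6565 km
G: √((-0.0002·111.32)² + (-0.0051·83.79)²) = √(0.000496 + 0.182610) = 0.4279 km
H: √((-0.0022·111.32)² + (0.0060·83.79)²) = √(0.059978 + 0.252748) = 0.5592 km
I: √((-0.0064·111.32)² + (0.0016·83.79)²) = √(0.507582 + 0.017973) = 0.7250 km
J: √((-0.0069·111.32)² + (-0.0045·83.79)²) = √(0.589990 + 0.142170) = 0.8557 km
K: √((-0.0050·111.32)² + (0.0027·83.79)²) = √(0.309804 + 0.051181) = 0.6008 km
Minimum: A at 0.3708 km.

A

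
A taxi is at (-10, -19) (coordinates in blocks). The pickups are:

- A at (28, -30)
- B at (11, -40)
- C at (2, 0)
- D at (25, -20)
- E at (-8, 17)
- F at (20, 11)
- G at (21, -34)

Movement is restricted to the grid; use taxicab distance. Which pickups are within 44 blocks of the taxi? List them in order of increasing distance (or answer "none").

Distances from (-10, -19):
A: |38| + |-11| = 38 + 11 = 49 blocks
B: |21| + |-21| = 21 + 21 = 42 blocks
C: |12| + |19| = 12 + 19 = 31 blocks
D: |35| + |-1| = 35 + 1 = 36 blocks
E: |2| + |36| = 2 + 36 = 38 blocks
F: |30| + |30| = 30 + 30 = 60 blocks
G: |31| + |-15| = 31 + 15 = 46 blocks
Threshold 44 blocks: C (31 blocks), D (36 blocks), E (38 blocks), B (42 blocks) are within range.

C, D, E, B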